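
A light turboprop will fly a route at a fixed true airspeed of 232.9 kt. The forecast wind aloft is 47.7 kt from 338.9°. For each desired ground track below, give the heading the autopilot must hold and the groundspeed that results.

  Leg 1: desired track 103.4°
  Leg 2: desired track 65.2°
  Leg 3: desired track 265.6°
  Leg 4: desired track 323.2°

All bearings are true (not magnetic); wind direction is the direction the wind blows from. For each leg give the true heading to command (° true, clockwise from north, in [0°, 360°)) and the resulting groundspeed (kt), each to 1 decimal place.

Leg 1: desired track 103.4°; wind correction -9.7° → command heading 93.7°, groundspeed 256.6 kt
Leg 2: desired track 65.2°; wind correction -11.8° → command heading 53.4°, groundspeed 224.9 kt
Leg 3: desired track 265.6°; wind correction +11.3° → command heading 276.9°, groundspeed 214.7 kt
Leg 4: desired track 323.2°; wind correction +3.2° → command heading 326.4°, groundspeed 186.6 kt

Leg 1: heading=93.7°, groundspeed=256.6 kt
Leg 2: heading=53.4°, groundspeed=224.9 kt
Leg 3: heading=276.9°, groundspeed=214.7 kt
Leg 4: heading=326.4°, groundspeed=186.6 kt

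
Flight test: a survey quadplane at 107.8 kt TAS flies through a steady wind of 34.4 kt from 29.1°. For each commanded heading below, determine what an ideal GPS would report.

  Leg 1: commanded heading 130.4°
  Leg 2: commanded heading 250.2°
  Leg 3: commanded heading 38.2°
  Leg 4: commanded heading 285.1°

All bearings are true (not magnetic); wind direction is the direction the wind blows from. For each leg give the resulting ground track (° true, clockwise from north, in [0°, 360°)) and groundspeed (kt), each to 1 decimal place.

Leg 1: heading 130.4°; drift +16.4° → track 146.8°, groundspeed 119.4 kt
Leg 2: heading 250.2°; drift -9.6° → track 240.6°, groundspeed 135.6 kt
Leg 3: heading 38.2°; drift +4.2° → track 42.4°, groundspeed 74.0 kt
Leg 4: heading 285.1°; drift -16.0° → track 269.1°, groundspeed 120.8 kt

Leg 1: track=146.8°, groundspeed=119.4 kt
Leg 2: track=240.6°, groundspeed=135.6 kt
Leg 3: track=42.4°, groundspeed=74.0 kt
Leg 4: track=269.1°, groundspeed=120.8 kt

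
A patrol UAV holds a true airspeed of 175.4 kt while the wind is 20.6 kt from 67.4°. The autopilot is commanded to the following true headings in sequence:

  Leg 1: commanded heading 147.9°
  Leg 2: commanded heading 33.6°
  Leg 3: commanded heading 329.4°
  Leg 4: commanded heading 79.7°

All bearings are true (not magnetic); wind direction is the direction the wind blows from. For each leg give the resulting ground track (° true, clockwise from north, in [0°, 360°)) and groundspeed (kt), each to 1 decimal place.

Leg 1: heading 147.9°; drift +6.7° → track 154.6°, groundspeed 173.2 kt
Leg 2: heading 33.6°; drift -4.1° → track 29.5°, groundspeed 158.7 kt
Leg 3: heading 329.4°; drift -6.5° → track 322.9°, groundspeed 179.4 kt
Leg 4: heading 79.7°; drift +1.6° → track 81.3°, groundspeed 155.3 kt

Leg 1: track=154.6°, groundspeed=173.2 kt
Leg 2: track=29.5°, groundspeed=158.7 kt
Leg 3: track=322.9°, groundspeed=179.4 kt
Leg 4: track=81.3°, groundspeed=155.3 kt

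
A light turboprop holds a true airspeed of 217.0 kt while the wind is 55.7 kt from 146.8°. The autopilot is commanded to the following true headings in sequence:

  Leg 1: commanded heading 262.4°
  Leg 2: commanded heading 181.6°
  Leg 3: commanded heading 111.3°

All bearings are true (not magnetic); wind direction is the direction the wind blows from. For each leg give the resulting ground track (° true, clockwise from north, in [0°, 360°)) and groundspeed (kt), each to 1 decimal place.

Leg 1: heading 262.4°; drift +11.8° → track 274.2°, groundspeed 246.2 kt
Leg 2: heading 181.6°; drift +10.5° → track 192.1°, groundspeed 174.2 kt
Leg 3: heading 111.3°; drift -10.7° → track 100.6°, groundspeed 174.7 kt

Leg 1: track=274.2°, groundspeed=246.2 kt
Leg 2: track=192.1°, groundspeed=174.2 kt
Leg 3: track=100.6°, groundspeed=174.7 kt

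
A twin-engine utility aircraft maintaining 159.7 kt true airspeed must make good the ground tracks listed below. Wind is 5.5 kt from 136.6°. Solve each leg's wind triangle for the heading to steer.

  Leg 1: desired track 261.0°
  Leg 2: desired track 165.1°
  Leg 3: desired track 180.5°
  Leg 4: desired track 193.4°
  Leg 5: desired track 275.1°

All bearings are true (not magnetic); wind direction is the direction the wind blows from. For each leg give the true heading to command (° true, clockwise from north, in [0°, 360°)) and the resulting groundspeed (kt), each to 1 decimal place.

Leg 1: heading=259.4°, groundspeed=162.7 kt
Leg 2: heading=164.2°, groundspeed=154.8 kt
Leg 3: heading=179.1°, groundspeed=155.7 kt
Leg 4: heading=191.7°, groundspeed=156.6 kt
Leg 5: heading=273.8°, groundspeed=163.8 kt

Leg 1: desired track 261.0°; wind correction -1.6° → command heading 259.4°, groundspeed 162.7 kt
Leg 2: desired track 165.1°; wind correction -0.9° → command heading 164.2°, groundspeed 154.8 kt
Leg 3: desired track 180.5°; wind correction -1.4° → command heading 179.1°, groundspeed 155.7 kt
Leg 4: desired track 193.4°; wind correction -1.7° → command heading 191.7°, groundspeed 156.6 kt
Leg 5: desired track 275.1°; wind correction -1.3° → command heading 273.8°, groundspeed 163.8 kt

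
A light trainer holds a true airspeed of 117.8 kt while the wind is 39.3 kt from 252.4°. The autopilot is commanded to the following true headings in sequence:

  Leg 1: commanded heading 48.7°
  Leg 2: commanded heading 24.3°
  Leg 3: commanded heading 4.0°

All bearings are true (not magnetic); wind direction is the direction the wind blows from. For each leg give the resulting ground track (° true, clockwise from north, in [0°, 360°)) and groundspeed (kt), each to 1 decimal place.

Leg 1: heading 48.7°; drift +5.9° → track 54.6°, groundspeed 154.6 kt
Leg 2: heading 24.3°; drift +11.5° → track 35.8°, groundspeed 147.0 kt
Leg 3: heading 4.0°; drift +15.4° → track 19.4°, groundspeed 137.2 kt

Leg 1: track=54.6°, groundspeed=154.6 kt
Leg 2: track=35.8°, groundspeed=147.0 kt
Leg 3: track=19.4°, groundspeed=137.2 kt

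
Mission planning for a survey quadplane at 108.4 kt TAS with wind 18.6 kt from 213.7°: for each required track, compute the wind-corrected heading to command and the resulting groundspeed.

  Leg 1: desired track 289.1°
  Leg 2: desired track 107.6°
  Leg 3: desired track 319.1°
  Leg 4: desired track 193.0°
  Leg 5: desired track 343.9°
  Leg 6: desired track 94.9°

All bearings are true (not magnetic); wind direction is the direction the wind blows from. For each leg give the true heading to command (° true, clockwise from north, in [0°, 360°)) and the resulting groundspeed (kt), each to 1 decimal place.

Leg 1: heading=279.5°, groundspeed=102.2 kt
Leg 2: heading=117.1°, groundspeed=112.1 kt
Leg 3: heading=309.6°, groundspeed=111.8 kt
Leg 4: heading=196.5°, groundspeed=90.8 kt
Leg 5: heading=336.4°, groundspeed=119.5 kt
Leg 6: heading=103.5°, groundspeed=116.1 kt

Leg 1: desired track 289.1°; wind correction -9.6° → command heading 279.5°, groundspeed 102.2 kt
Leg 2: desired track 107.6°; wind correction +9.5° → command heading 117.1°, groundspeed 112.1 kt
Leg 3: desired track 319.1°; wind correction -9.5° → command heading 309.6°, groundspeed 111.8 kt
Leg 4: desired track 193.0°; wind correction +3.5° → command heading 196.5°, groundspeed 90.8 kt
Leg 5: desired track 343.9°; wind correction -7.5° → command heading 336.4°, groundspeed 119.5 kt
Leg 6: desired track 94.9°; wind correction +8.6° → command heading 103.5°, groundspeed 116.1 kt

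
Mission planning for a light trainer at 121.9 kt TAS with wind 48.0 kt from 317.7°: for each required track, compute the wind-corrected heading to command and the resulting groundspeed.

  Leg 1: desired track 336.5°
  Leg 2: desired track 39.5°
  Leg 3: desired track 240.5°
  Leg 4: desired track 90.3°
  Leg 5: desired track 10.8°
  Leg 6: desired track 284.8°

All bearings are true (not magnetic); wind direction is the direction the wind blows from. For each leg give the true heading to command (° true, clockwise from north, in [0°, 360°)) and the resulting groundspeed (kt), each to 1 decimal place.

Leg 1: desired track 336.5°; wind correction -7.3° → command heading 329.2°, groundspeed 75.5 kt
Leg 2: desired track 39.5°; wind correction -22.9° → command heading 16.6°, groundspeed 105.4 kt
Leg 3: desired track 240.5°; wind correction +22.6° → command heading 263.1°, groundspeed 101.9 kt
Leg 4: desired track 90.3°; wind correction -16.8° → command heading 73.5°, groundspeed 149.2 kt
Leg 5: desired track 10.8°; wind correction -18.4° → command heading 352.4°, groundspeed 86.9 kt
Leg 6: desired track 284.8°; wind correction +12.4° → command heading 297.2°, groundspeed 78.8 kt

Leg 1: heading=329.2°, groundspeed=75.5 kt
Leg 2: heading=16.6°, groundspeed=105.4 kt
Leg 3: heading=263.1°, groundspeed=101.9 kt
Leg 4: heading=73.5°, groundspeed=149.2 kt
Leg 5: heading=352.4°, groundspeed=86.9 kt
Leg 6: heading=297.2°, groundspeed=78.8 kt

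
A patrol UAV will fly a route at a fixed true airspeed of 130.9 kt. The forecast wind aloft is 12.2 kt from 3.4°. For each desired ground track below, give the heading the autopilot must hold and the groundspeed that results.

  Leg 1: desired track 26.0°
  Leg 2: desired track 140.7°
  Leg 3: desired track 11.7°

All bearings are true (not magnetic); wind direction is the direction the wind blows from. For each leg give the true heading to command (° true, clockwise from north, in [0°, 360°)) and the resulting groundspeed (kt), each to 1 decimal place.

Leg 1: desired track 26.0°; wind correction -2.1° → command heading 23.9°, groundspeed 119.6 kt
Leg 2: desired track 140.7°; wind correction -3.6° → command heading 137.1°, groundspeed 139.6 kt
Leg 3: desired track 11.7°; wind correction -0.8° → command heading 10.9°, groundspeed 118.8 kt

Leg 1: heading=23.9°, groundspeed=119.6 kt
Leg 2: heading=137.1°, groundspeed=139.6 kt
Leg 3: heading=10.9°, groundspeed=118.8 kt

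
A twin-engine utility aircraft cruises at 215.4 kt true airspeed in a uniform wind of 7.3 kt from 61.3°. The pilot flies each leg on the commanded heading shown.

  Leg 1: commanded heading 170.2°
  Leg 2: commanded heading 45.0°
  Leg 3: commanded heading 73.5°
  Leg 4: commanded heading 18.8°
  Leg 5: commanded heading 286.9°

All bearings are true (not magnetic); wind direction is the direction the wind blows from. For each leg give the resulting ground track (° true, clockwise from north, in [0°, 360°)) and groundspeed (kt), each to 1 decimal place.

Leg 1: heading 170.2°; drift +1.8° → track 172.0°, groundspeed 217.9 kt
Leg 2: heading 45.0°; drift -0.6° → track 44.4°, groundspeed 208.4 kt
Leg 3: heading 73.5°; drift +0.4° → track 73.9°, groundspeed 208.3 kt
Leg 4: heading 18.8°; drift -1.3° → track 17.5°, groundspeed 210.1 kt
Leg 5: heading 286.9°; drift -1.4° → track 285.5°, groundspeed 220.6 kt

Leg 1: track=172.0°, groundspeed=217.9 kt
Leg 2: track=44.4°, groundspeed=208.4 kt
Leg 3: track=73.9°, groundspeed=208.3 kt
Leg 4: track=17.5°, groundspeed=210.1 kt
Leg 5: track=285.5°, groundspeed=220.6 kt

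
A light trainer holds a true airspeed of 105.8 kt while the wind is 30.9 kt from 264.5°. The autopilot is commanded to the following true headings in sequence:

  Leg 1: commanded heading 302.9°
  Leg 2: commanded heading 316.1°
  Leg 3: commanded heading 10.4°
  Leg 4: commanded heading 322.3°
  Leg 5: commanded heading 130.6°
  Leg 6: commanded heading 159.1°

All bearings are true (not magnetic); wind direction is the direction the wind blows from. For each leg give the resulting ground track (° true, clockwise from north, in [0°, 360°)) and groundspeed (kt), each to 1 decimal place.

Leg 1: heading 302.9°; drift +13.2° → track 316.1°, groundspeed 83.8 kt
Leg 2: heading 316.1°; drift +15.6° → track 331.7°, groundspeed 89.9 kt
Leg 3: heading 10.4°; drift +14.6° → track 25.0°, groundspeed 118.1 kt
Leg 4: heading 322.3°; drift +16.3° → track 338.6°, groundspeed 93.1 kt
Leg 5: heading 130.6°; drift -9.9° → track 120.7°, groundspeed 129.2 kt
Leg 6: heading 159.1°; drift -14.6° → track 144.5°, groundspeed 117.8 kt

Leg 1: track=316.1°, groundspeed=83.8 kt
Leg 2: track=331.7°, groundspeed=89.9 kt
Leg 3: track=25.0°, groundspeed=118.1 kt
Leg 4: track=338.6°, groundspeed=93.1 kt
Leg 5: track=120.7°, groundspeed=129.2 kt
Leg 6: track=144.5°, groundspeed=117.8 kt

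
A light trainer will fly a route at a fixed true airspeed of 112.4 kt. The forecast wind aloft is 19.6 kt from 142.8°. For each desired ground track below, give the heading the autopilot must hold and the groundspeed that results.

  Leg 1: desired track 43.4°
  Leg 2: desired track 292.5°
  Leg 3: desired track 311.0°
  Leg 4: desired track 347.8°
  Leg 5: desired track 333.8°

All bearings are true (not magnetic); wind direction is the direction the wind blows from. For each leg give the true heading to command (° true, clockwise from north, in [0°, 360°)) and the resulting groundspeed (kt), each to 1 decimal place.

Leg 1: desired track 43.4°; wind correction +9.9° → command heading 53.3°, groundspeed 113.9 kt
Leg 2: desired track 292.5°; wind correction -5.0° → command heading 287.5°, groundspeed 128.9 kt
Leg 3: desired track 311.0°; wind correction -2.0° → command heading 309.0°, groundspeed 131.5 kt
Leg 4: desired track 347.8°; wind correction +4.2° → command heading 352.0°, groundspeed 129.9 kt
Leg 5: desired track 333.8°; wind correction +1.9° → command heading 335.7°, groundspeed 131.6 kt

Leg 1: heading=53.3°, groundspeed=113.9 kt
Leg 2: heading=287.5°, groundspeed=128.9 kt
Leg 3: heading=309.0°, groundspeed=131.5 kt
Leg 4: heading=352.0°, groundspeed=129.9 kt
Leg 5: heading=335.7°, groundspeed=131.6 kt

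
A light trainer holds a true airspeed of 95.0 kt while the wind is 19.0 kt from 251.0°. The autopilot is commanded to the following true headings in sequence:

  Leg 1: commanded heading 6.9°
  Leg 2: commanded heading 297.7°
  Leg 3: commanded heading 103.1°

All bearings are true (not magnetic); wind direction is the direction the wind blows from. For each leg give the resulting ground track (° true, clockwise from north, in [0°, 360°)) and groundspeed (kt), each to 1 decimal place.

Leg 1: track=16.3°, groundspeed=104.7 kt
Leg 2: track=307.3°, groundspeed=83.1 kt
Leg 3: track=97.9°, groundspeed=111.6 kt

Leg 1: heading 6.9°; drift +9.4° → track 16.3°, groundspeed 104.7 kt
Leg 2: heading 297.7°; drift +9.6° → track 307.3°, groundspeed 83.1 kt
Leg 3: heading 103.1°; drift -5.2° → track 97.9°, groundspeed 111.6 kt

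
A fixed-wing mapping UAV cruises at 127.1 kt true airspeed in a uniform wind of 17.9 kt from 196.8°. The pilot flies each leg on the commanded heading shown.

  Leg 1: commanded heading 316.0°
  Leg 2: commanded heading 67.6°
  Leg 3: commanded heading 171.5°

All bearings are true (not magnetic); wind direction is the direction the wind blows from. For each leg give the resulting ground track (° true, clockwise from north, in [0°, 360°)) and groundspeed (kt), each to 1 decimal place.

Leg 1: heading 316.0°; drift +6.6° → track 322.6°, groundspeed 136.7 kt
Leg 2: heading 67.6°; drift -5.7° → track 61.9°, groundspeed 139.1 kt
Leg 3: heading 171.5°; drift -3.9° → track 167.6°, groundspeed 111.2 kt

Leg 1: track=322.6°, groundspeed=136.7 kt
Leg 2: track=61.9°, groundspeed=139.1 kt
Leg 3: track=167.6°, groundspeed=111.2 kt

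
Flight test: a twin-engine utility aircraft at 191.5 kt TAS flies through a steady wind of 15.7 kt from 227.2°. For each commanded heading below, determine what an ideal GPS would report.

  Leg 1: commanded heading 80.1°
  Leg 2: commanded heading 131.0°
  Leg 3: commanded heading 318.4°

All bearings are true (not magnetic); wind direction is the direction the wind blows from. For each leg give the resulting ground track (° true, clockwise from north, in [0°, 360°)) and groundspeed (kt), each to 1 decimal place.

Leg 1: track=77.7°, groundspeed=204.9 kt
Leg 2: track=126.4°, groundspeed=193.8 kt
Leg 3: track=323.1°, groundspeed=192.5 kt

Leg 1: heading 80.1°; drift -2.4° → track 77.7°, groundspeed 204.9 kt
Leg 2: heading 131.0°; drift -4.6° → track 126.4°, groundspeed 193.8 kt
Leg 3: heading 318.4°; drift +4.7° → track 323.1°, groundspeed 192.5 kt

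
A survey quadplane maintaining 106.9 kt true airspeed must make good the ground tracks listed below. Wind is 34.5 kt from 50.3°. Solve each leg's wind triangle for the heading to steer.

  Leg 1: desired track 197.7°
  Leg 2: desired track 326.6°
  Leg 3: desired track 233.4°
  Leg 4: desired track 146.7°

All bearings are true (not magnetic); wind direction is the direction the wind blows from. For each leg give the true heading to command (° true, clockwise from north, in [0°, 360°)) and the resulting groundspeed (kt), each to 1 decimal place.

Leg 1: heading=187.7°, groundspeed=134.3 kt
Leg 2: heading=345.3°, groundspeed=97.5 kt
Leg 3: heading=234.4°, groundspeed=141.3 kt
Leg 4: heading=128.0°, groundspeed=105.1 kt

Leg 1: desired track 197.7°; wind correction -10.0° → command heading 187.7°, groundspeed 134.3 kt
Leg 2: desired track 326.6°; wind correction +18.7° → command heading 345.3°, groundspeed 97.5 kt
Leg 3: desired track 233.4°; wind correction +1.0° → command heading 234.4°, groundspeed 141.3 kt
Leg 4: desired track 146.7°; wind correction -18.7° → command heading 128.0°, groundspeed 105.1 kt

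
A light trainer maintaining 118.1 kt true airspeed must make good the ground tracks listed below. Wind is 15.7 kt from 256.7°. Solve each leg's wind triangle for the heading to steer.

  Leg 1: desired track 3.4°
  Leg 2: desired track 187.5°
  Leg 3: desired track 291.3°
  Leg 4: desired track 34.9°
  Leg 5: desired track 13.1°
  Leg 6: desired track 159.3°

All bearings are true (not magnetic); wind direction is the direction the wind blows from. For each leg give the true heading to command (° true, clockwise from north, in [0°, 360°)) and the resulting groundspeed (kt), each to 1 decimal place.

Leg 1: heading=356.1°, groundspeed=121.7 kt
Leg 2: heading=194.6°, groundspeed=111.6 kt
Leg 3: heading=287.0°, groundspeed=104.8 kt
Leg 4: heading=29.8°, groundspeed=129.3 kt
Leg 5: heading=6.3°, groundspeed=124.2 kt
Leg 6: heading=166.9°, groundspeed=119.1 kt

Leg 1: desired track 3.4°; wind correction -7.3° → command heading 356.1°, groundspeed 121.7 kt
Leg 2: desired track 187.5°; wind correction +7.1° → command heading 194.6°, groundspeed 111.6 kt
Leg 3: desired track 291.3°; wind correction -4.3° → command heading 287.0°, groundspeed 104.8 kt
Leg 4: desired track 34.9°; wind correction -5.1° → command heading 29.8°, groundspeed 129.3 kt
Leg 5: desired track 13.1°; wind correction -6.8° → command heading 6.3°, groundspeed 124.2 kt
Leg 6: desired track 159.3°; wind correction +7.6° → command heading 166.9°, groundspeed 119.1 kt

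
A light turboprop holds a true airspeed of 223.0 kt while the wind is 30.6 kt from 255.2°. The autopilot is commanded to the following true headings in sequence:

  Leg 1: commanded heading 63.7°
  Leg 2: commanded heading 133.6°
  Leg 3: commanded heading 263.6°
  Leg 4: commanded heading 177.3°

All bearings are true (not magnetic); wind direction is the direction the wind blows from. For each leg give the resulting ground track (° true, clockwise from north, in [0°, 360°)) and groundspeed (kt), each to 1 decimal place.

Leg 1: heading 63.7°; drift +1.4° → track 65.1°, groundspeed 253.1 kt
Leg 2: heading 133.6°; drift -6.2° → track 127.4°, groundspeed 240.5 kt
Leg 3: heading 263.6°; drift +1.3° → track 264.9°, groundspeed 192.8 kt
Leg 4: heading 177.3°; drift -7.9° → track 169.4°, groundspeed 218.6 kt

Leg 1: track=65.1°, groundspeed=253.1 kt
Leg 2: track=127.4°, groundspeed=240.5 kt
Leg 3: track=264.9°, groundspeed=192.8 kt
Leg 4: track=169.4°, groundspeed=218.6 kt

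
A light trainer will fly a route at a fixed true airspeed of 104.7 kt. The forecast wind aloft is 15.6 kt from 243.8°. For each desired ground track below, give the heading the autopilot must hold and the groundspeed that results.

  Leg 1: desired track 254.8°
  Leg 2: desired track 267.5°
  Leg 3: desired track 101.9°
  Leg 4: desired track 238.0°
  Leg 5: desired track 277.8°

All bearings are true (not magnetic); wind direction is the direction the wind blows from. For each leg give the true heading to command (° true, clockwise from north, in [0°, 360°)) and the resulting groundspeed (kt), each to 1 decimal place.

Leg 1: heading=253.2°, groundspeed=89.3 kt
Leg 2: heading=264.1°, groundspeed=90.2 kt
Leg 3: heading=107.2°, groundspeed=116.5 kt
Leg 4: heading=238.9°, groundspeed=89.2 kt
Leg 5: heading=273.0°, groundspeed=91.4 kt

Leg 1: desired track 254.8°; wind correction -1.6° → command heading 253.2°, groundspeed 89.3 kt
Leg 2: desired track 267.5°; wind correction -3.4° → command heading 264.1°, groundspeed 90.2 kt
Leg 3: desired track 101.9°; wind correction +5.3° → command heading 107.2°, groundspeed 116.5 kt
Leg 4: desired track 238.0°; wind correction +0.9° → command heading 238.9°, groundspeed 89.2 kt
Leg 5: desired track 277.8°; wind correction -4.8° → command heading 273.0°, groundspeed 91.4 kt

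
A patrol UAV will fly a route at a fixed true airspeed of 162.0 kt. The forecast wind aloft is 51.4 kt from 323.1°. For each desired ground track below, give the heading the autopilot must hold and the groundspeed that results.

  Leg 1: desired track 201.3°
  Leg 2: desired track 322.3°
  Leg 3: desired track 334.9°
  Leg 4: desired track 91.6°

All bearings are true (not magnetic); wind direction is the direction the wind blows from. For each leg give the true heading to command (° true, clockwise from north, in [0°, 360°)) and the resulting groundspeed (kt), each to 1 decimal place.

Leg 1: desired track 201.3°; wind correction +15.6° → command heading 216.9°, groundspeed 183.1 kt
Leg 2: desired track 322.3°; wind correction +0.3° → command heading 322.6°, groundspeed 110.6 kt
Leg 3: desired track 334.9°; wind correction -3.7° → command heading 331.2°, groundspeed 111.3 kt
Leg 4: desired track 91.6°; wind correction -14.4° → command heading 77.2°, groundspeed 188.9 kt

Leg 1: heading=216.9°, groundspeed=183.1 kt
Leg 2: heading=322.6°, groundspeed=110.6 kt
Leg 3: heading=331.2°, groundspeed=111.3 kt
Leg 4: heading=77.2°, groundspeed=188.9 kt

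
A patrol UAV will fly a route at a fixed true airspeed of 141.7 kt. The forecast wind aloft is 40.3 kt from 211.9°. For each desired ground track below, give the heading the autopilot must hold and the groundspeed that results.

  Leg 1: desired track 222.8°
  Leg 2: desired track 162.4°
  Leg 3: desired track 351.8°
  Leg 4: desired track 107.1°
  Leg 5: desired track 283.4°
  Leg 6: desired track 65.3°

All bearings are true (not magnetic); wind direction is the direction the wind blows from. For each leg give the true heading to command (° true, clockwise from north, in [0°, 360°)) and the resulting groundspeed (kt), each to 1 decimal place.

Leg 1: heading=219.7°, groundspeed=101.9 kt
Leg 2: heading=174.9°, groundspeed=112.2 kt
Leg 3: heading=341.2°, groundspeed=170.1 kt
Leg 4: heading=123.1°, groundspeed=146.5 kt
Leg 5: heading=267.8°, groundspeed=123.7 kt
Leg 6: heading=74.3°, groundspeed=173.6 kt

Leg 1: desired track 222.8°; wind correction -3.1° → command heading 219.7°, groundspeed 101.9 kt
Leg 2: desired track 162.4°; wind correction +12.5° → command heading 174.9°, groundspeed 112.2 kt
Leg 3: desired track 351.8°; wind correction -10.6° → command heading 341.2°, groundspeed 170.1 kt
Leg 4: desired track 107.1°; wind correction +16.0° → command heading 123.1°, groundspeed 146.5 kt
Leg 5: desired track 283.4°; wind correction -15.6° → command heading 267.8°, groundspeed 123.7 kt
Leg 6: desired track 65.3°; wind correction +9.0° → command heading 74.3°, groundspeed 173.6 kt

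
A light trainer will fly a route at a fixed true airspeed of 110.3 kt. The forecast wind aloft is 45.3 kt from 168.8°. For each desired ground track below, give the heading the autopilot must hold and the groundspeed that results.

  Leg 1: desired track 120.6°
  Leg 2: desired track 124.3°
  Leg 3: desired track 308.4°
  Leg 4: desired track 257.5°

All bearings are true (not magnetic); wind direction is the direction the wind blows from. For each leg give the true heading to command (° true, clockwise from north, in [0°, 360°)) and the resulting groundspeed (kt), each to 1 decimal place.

Leg 1: heading=138.4°, groundspeed=74.8 kt
Leg 2: heading=141.0°, groundspeed=73.3 kt
Leg 3: heading=293.0°, groundspeed=140.8 kt
Leg 4: heading=233.3°, groundspeed=99.5 kt

Leg 1: desired track 120.6°; wind correction +17.8° → command heading 138.4°, groundspeed 74.8 kt
Leg 2: desired track 124.3°; wind correction +16.7° → command heading 141.0°, groundspeed 73.3 kt
Leg 3: desired track 308.4°; wind correction -15.4° → command heading 293.0°, groundspeed 140.8 kt
Leg 4: desired track 257.5°; wind correction -24.2° → command heading 233.3°, groundspeed 99.5 kt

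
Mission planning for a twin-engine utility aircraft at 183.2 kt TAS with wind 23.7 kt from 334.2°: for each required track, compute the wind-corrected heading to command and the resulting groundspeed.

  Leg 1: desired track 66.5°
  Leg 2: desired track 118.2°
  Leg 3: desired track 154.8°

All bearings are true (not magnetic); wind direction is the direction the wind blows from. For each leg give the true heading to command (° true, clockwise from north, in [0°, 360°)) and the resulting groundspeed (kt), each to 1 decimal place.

Leg 1: desired track 66.5°; wind correction -7.4° → command heading 59.1°, groundspeed 182.6 kt
Leg 2: desired track 118.2°; wind correction -4.4° → command heading 113.8°, groundspeed 201.8 kt
Leg 3: desired track 154.8°; wind correction +0.1° → command heading 154.9°, groundspeed 206.9 kt

Leg 1: heading=59.1°, groundspeed=182.6 kt
Leg 2: heading=113.8°, groundspeed=201.8 kt
Leg 3: heading=154.9°, groundspeed=206.9 kt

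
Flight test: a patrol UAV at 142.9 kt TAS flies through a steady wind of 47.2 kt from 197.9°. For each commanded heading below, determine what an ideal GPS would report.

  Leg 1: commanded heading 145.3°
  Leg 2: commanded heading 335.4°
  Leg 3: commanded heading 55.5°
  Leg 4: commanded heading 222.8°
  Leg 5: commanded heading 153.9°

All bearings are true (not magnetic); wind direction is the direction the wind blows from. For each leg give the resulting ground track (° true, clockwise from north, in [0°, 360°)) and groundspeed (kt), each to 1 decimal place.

Leg 1: track=127.1°, groundspeed=120.2 kt
Leg 2: track=345.6°, groundspeed=180.5 kt
Leg 3: track=46.4°, groundspeed=182.6 kt
Leg 4: track=234.0°, groundspeed=102.0 kt
Leg 5: track=137.2°, groundspeed=113.8 kt

Leg 1: heading 145.3°; drift -18.2° → track 127.1°, groundspeed 120.2 kt
Leg 2: heading 335.4°; drift +10.2° → track 345.6°, groundspeed 180.5 kt
Leg 3: heading 55.5°; drift -9.1° → track 46.4°, groundspeed 182.6 kt
Leg 4: heading 222.8°; drift +11.2° → track 234.0°, groundspeed 102.0 kt
Leg 5: heading 153.9°; drift -16.7° → track 137.2°, groundspeed 113.8 kt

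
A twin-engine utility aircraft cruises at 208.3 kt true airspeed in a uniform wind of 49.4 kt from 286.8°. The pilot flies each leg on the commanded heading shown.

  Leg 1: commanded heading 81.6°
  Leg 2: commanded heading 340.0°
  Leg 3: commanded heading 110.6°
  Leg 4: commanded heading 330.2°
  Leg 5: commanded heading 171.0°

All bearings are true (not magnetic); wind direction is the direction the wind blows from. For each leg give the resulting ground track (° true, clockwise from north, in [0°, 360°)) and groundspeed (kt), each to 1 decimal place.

Leg 1: track=86.4°, groundspeed=253.9 kt
Leg 2: track=352.5°, groundspeed=183.0 kt
Leg 3: track=109.9°, groundspeed=257.6 kt
Leg 4: track=341.3°, groundspeed=175.7 kt
Leg 5: track=160.0°, groundspeed=234.1 kt

Leg 1: heading 81.6°; drift +4.8° → track 86.4°, groundspeed 253.9 kt
Leg 2: heading 340.0°; drift +12.5° → track 352.5°, groundspeed 183.0 kt
Leg 3: heading 110.6°; drift -0.7° → track 109.9°, groundspeed 257.6 kt
Leg 4: heading 330.2°; drift +11.1° → track 341.3°, groundspeed 175.7 kt
Leg 5: heading 171.0°; drift -11.0° → track 160.0°, groundspeed 234.1 kt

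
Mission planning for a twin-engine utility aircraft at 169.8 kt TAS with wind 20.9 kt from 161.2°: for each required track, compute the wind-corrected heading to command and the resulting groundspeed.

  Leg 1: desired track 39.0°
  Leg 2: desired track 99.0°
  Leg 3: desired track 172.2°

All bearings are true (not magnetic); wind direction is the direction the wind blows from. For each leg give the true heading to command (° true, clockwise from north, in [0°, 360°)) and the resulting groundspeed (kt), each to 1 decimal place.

Leg 1: heading=45.0°, groundspeed=180.0 kt
Leg 2: heading=105.3°, groundspeed=159.0 kt
Leg 3: heading=170.9°, groundspeed=149.2 kt

Leg 1: desired track 39.0°; wind correction +6.0° → command heading 45.0°, groundspeed 180.0 kt
Leg 2: desired track 99.0°; wind correction +6.3° → command heading 105.3°, groundspeed 159.0 kt
Leg 3: desired track 172.2°; wind correction -1.3° → command heading 170.9°, groundspeed 149.2 kt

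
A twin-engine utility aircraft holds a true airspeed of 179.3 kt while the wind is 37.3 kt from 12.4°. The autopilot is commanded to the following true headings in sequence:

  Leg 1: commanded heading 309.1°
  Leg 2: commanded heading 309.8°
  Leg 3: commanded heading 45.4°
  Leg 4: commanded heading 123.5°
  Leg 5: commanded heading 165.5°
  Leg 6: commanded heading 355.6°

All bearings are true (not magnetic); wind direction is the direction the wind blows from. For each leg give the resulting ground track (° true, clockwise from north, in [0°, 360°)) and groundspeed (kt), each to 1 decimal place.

Leg 1: heading 309.1°; drift -11.6° → track 297.5°, groundspeed 165.9 kt
Leg 2: heading 309.8°; drift -11.5° → track 298.3°, groundspeed 165.5 kt
Leg 3: heading 45.4°; drift +7.8° → track 53.2°, groundspeed 149.4 kt
Leg 4: heading 123.5°; drift +10.2° → track 133.7°, groundspeed 195.8 kt
Leg 5: heading 165.5°; drift +4.5° → track 170.0°, groundspeed 213.2 kt
Leg 6: heading 355.6°; drift -4.3° → track 351.3°, groundspeed 144.0 kt

Leg 1: track=297.5°, groundspeed=165.9 kt
Leg 2: track=298.3°, groundspeed=165.5 kt
Leg 3: track=53.2°, groundspeed=149.4 kt
Leg 4: track=133.7°, groundspeed=195.8 kt
Leg 5: track=170.0°, groundspeed=213.2 kt
Leg 6: track=351.3°, groundspeed=144.0 kt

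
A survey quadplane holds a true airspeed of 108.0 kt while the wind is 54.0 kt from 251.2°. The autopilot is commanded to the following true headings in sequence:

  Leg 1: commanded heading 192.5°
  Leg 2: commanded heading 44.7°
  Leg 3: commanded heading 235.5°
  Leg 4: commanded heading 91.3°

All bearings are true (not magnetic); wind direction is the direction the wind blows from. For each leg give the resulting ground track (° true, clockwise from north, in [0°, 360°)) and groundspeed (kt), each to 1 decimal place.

Leg 1: heading 192.5°; drift -30.0° → track 162.5°, groundspeed 92.3 kt
Leg 2: heading 44.7°; drift +8.8° → track 53.5°, groundspeed 158.2 kt
Leg 3: heading 235.5°; drift -14.6° → track 220.9°, groundspeed 57.9 kt
Leg 4: heading 91.3°; drift -6.7° → track 84.6°, groundspeed 159.8 kt

Leg 1: track=162.5°, groundspeed=92.3 kt
Leg 2: track=53.5°, groundspeed=158.2 kt
Leg 3: track=220.9°, groundspeed=57.9 kt
Leg 4: track=84.6°, groundspeed=159.8 kt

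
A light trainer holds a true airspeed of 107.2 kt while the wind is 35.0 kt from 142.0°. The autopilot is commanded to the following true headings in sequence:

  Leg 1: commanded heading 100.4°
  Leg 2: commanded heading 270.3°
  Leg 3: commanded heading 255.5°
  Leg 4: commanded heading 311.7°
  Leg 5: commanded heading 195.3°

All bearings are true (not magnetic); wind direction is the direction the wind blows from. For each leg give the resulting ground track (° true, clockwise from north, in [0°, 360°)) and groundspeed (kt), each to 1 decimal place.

Leg 1: heading 100.4°; drift -16.0° → track 84.4°, groundspeed 84.3 kt
Leg 2: heading 270.3°; drift +12.0° → track 282.3°, groundspeed 131.8 kt
Leg 3: heading 255.5°; drift +14.8° → track 270.3°, groundspeed 125.3 kt
Leg 4: heading 311.7°; drift +2.5° → track 314.2°, groundspeed 141.8 kt
Leg 5: heading 195.3°; drift +18.0° → track 213.3°, groundspeed 90.7 kt

Leg 1: track=84.4°, groundspeed=84.3 kt
Leg 2: track=282.3°, groundspeed=131.8 kt
Leg 3: track=270.3°, groundspeed=125.3 kt
Leg 4: track=314.2°, groundspeed=141.8 kt
Leg 5: track=213.3°, groundspeed=90.7 kt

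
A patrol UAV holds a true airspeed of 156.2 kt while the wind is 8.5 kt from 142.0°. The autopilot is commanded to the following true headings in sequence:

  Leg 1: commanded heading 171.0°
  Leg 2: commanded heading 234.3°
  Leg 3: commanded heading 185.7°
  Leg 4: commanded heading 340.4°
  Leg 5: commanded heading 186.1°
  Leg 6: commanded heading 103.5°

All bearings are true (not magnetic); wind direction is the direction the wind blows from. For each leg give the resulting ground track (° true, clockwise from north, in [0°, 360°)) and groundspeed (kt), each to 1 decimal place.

Leg 1: track=172.6°, groundspeed=148.8 kt
Leg 2: track=237.4°, groundspeed=156.8 kt
Leg 3: track=187.9°, groundspeed=150.2 kt
Leg 4: track=339.5°, groundspeed=164.3 kt
Leg 5: track=188.4°, groundspeed=150.2 kt
Leg 6: track=101.5°, groundspeed=149.6 kt

Leg 1: heading 171.0°; drift +1.6° → track 172.6°, groundspeed 148.8 kt
Leg 2: heading 234.3°; drift +3.1° → track 237.4°, groundspeed 156.8 kt
Leg 3: heading 185.7°; drift +2.2° → track 187.9°, groundspeed 150.2 kt
Leg 4: heading 340.4°; drift -0.9° → track 339.5°, groundspeed 164.3 kt
Leg 5: heading 186.1°; drift +2.3° → track 188.4°, groundspeed 150.2 kt
Leg 6: heading 103.5°; drift -2.0° → track 101.5°, groundspeed 149.6 kt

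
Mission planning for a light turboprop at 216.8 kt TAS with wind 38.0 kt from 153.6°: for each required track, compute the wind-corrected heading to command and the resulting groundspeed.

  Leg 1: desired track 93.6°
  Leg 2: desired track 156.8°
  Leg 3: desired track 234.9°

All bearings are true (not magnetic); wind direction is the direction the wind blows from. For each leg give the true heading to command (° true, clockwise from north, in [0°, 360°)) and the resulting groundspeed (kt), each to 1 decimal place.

Leg 1: heading=102.3°, groundspeed=195.3 kt
Leg 2: heading=156.2°, groundspeed=178.8 kt
Leg 3: heading=224.9°, groundspeed=207.8 kt

Leg 1: desired track 93.6°; wind correction +8.7° → command heading 102.3°, groundspeed 195.3 kt
Leg 2: desired track 156.8°; wind correction -0.6° → command heading 156.2°, groundspeed 178.8 kt
Leg 3: desired track 234.9°; wind correction -10.0° → command heading 224.9°, groundspeed 207.8 kt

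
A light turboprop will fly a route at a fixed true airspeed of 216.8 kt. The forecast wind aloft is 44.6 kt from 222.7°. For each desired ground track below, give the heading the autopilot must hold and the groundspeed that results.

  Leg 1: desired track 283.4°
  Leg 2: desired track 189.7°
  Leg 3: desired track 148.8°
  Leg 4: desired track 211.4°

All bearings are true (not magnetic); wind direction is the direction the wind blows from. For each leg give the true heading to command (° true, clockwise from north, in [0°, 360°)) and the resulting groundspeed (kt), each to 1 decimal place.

Leg 1: desired track 283.4°; wind correction -10.3° → command heading 273.1°, groundspeed 191.5 kt
Leg 2: desired track 189.7°; wind correction +6.4° → command heading 196.1°, groundspeed 178.0 kt
Leg 3: desired track 148.8°; wind correction +11.4° → command heading 160.2°, groundspeed 200.2 kt
Leg 4: desired track 211.4°; wind correction +2.3° → command heading 213.7°, groundspeed 172.9 kt

Leg 1: heading=273.1°, groundspeed=191.5 kt
Leg 2: heading=196.1°, groundspeed=178.0 kt
Leg 3: heading=160.2°, groundspeed=200.2 kt
Leg 4: heading=213.7°, groundspeed=172.9 kt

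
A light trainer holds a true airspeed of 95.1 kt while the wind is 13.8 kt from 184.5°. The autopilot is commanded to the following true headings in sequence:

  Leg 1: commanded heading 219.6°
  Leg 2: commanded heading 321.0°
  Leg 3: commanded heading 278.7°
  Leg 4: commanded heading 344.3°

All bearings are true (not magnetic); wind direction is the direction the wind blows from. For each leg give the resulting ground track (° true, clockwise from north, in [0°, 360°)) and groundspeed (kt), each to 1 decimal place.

Leg 1: heading 219.6°; drift +5.4° → track 225.0°, groundspeed 84.2 kt
Leg 2: heading 321.0°; drift +5.2° → track 326.2°, groundspeed 105.5 kt
Leg 3: heading 278.7°; drift +8.1° → track 286.8°, groundspeed 97.1 kt
Leg 4: heading 344.3°; drift +2.5° → track 346.8°, groundspeed 108.2 kt

Leg 1: track=225.0°, groundspeed=84.2 kt
Leg 2: track=326.2°, groundspeed=105.5 kt
Leg 3: track=286.8°, groundspeed=97.1 kt
Leg 4: track=346.8°, groundspeed=108.2 kt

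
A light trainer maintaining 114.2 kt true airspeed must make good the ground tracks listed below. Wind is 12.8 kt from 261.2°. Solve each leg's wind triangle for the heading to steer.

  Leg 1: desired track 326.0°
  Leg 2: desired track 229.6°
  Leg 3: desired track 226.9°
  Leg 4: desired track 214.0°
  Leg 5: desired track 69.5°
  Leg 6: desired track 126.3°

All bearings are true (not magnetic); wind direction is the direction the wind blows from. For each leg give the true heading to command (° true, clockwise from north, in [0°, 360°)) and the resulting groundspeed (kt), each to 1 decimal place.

Leg 1: heading=320.2°, groundspeed=108.2 kt
Leg 2: heading=233.0°, groundspeed=103.1 kt
Leg 3: heading=230.5°, groundspeed=103.4 kt
Leg 4: heading=218.7°, groundspeed=105.1 kt
Leg 5: heading=68.2°, groundspeed=126.7 kt
Leg 6: heading=130.9°, groundspeed=122.9 kt

Leg 1: desired track 326.0°; wind correction -5.8° → command heading 320.2°, groundspeed 108.2 kt
Leg 2: desired track 229.6°; wind correction +3.4° → command heading 233.0°, groundspeed 103.1 kt
Leg 3: desired track 226.9°; wind correction +3.6° → command heading 230.5°, groundspeed 103.4 kt
Leg 4: desired track 214.0°; wind correction +4.7° → command heading 218.7°, groundspeed 105.1 kt
Leg 5: desired track 69.5°; wind correction -1.3° → command heading 68.2°, groundspeed 126.7 kt
Leg 6: desired track 126.3°; wind correction +4.6° → command heading 130.9°, groundspeed 122.9 kt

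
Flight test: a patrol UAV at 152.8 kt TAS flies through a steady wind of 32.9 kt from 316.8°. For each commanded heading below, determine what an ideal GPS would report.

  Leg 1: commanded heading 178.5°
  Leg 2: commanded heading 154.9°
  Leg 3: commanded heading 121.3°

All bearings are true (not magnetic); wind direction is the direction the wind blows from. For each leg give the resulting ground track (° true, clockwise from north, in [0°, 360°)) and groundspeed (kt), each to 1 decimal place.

Leg 1: heading 178.5°; drift -7.0° → track 171.5°, groundspeed 178.7 kt
Leg 2: heading 154.9°; drift -3.2° → track 151.7°, groundspeed 184.4 kt
Leg 3: heading 121.3°; drift +2.7° → track 124.0°, groundspeed 184.7 kt

Leg 1: track=171.5°, groundspeed=178.7 kt
Leg 2: track=151.7°, groundspeed=184.4 kt
Leg 3: track=124.0°, groundspeed=184.7 kt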